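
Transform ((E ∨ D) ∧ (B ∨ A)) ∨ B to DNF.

(E ∧ A) ∨ (D ∧ A) ∨ B

((E ∨ D) ∧ (B ∨ A)) ∨ B
≡ (E ∧ B) ∨ (E ∧ A) ∨ (D ∧ B) ∨ (D ∧ A) ∨ B   [distribute ∧ over ∨]
≡ (E ∧ A) ∨ (D ∧ A) ∨ B   [simplify]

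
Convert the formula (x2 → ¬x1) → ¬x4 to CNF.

(x2 ∨ ¬x4) ∧ (x1 ∨ ¬x4)

(x2 → ¬x1) → ¬x4
⇔ ¬(x2 → ¬x1) ∨ ¬x4   [eliminate →]
⇔ ¬(¬x2 ∨ ¬x1) ∨ ¬x4   [eliminate →]
⇔ (¬¬x2 ∧ ¬¬x1) ∨ ¬x4   [De Morgan]
⇔ (x2 ∧ ¬¬x1) ∨ ¬x4   [double negation]
⇔ (x2 ∧ x1) ∨ ¬x4   [double negation]
⇔ (x2 ∨ ¬x4) ∧ (x1 ∨ ¬x4)   [distribute ∨ over ∧]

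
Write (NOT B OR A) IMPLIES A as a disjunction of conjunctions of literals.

(NOT B OR A) IMPLIES A
= NOT (NOT B OR A) OR A   [eliminate IMPLIES]
= (NOT NOT B AND NOT A) OR A   [De Morgan]
= (B AND NOT A) OR A   [double negation]

(B AND NOT A) OR A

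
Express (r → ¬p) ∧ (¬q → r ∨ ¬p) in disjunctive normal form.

(r → ¬p) ∧ (¬q → r ∨ ¬p)
⇔ (¬r ∨ ¬p) ∧ (¬q → r ∨ ¬p)   [eliminate →]
⇔ (¬r ∨ ¬p) ∧ (¬¬q ∨ r ∨ ¬p)   [eliminate →]
⇔ (¬r ∨ ¬p) ∧ (q ∨ r ∨ ¬p)   [double negation]
⇔ ¬r ∧ q ∨ ¬r ∧ r ∨ ¬r ∧ ¬p ∨ ¬p ∧ q ∨ ¬p ∧ r ∨ ¬p ∧ ¬p   [distribute ∧ over ∨]
⇔ ¬r ∧ q ∨ ¬p   [simplify]

¬r ∧ q ∨ ¬p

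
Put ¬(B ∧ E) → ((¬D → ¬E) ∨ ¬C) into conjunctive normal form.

¬(B ∧ E) → ((¬D → ¬E) ∨ ¬C)
= ¬¬(B ∧ E) ∨ (¬D → ¬E) ∨ ¬C   [eliminate →]
= ¬¬(B ∧ E) ∨ ¬¬D ∨ ¬E ∨ ¬C   [eliminate →]
= (B ∧ E) ∨ ¬¬D ∨ ¬E ∨ ¬C   [double negation]
= (B ∧ E) ∨ D ∨ ¬E ∨ ¬C   [double negation]
= (B ∨ D ∨ ¬E ∨ ¬C) ∧ (E ∨ D ∨ ¬E ∨ ¬C)   [distribute ∨ over ∧]
= B ∨ D ∨ ¬E ∨ ¬C   [simplify]

B ∨ D ∨ ¬E ∨ ¬C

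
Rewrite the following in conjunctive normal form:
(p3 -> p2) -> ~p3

~p2 | ~p3

(p3 -> p2) -> ~p3
≡ ~(p3 -> p2) | ~p3   [eliminate ->]
≡ ~(~p3 | p2) | ~p3   [eliminate ->]
≡ (~~p3 & ~p2) | ~p3   [De Morgan]
≡ (p3 & ~p2) | ~p3   [double negation]
≡ (p3 | ~p3) & (~p2 | ~p3)   [distribute | over &]
≡ ~p2 | ~p3   [simplify]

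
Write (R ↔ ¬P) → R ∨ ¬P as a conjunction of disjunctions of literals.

R ∨ ¬P

(R ↔ ¬P) → R ∨ ¬P
≡ ¬(R ↔ ¬P) ∨ R ∨ ¬P   [eliminate →]
≡ ¬((R → ¬P) ∧ (¬P → R)) ∨ R ∨ ¬P   [eliminate ↔]
≡ ¬((¬R ∨ ¬P) ∧ (¬P → R)) ∨ R ∨ ¬P   [eliminate →]
≡ ¬((¬R ∨ ¬P) ∧ (¬¬P ∨ R)) ∨ R ∨ ¬P   [eliminate →]
≡ ¬(¬R ∨ ¬P) ∨ ¬(¬¬P ∨ R) ∨ R ∨ ¬P   [De Morgan]
≡ ¬¬R ∧ ¬¬P ∨ ¬(¬¬P ∨ R) ∨ R ∨ ¬P   [De Morgan]
≡ R ∧ ¬¬P ∨ ¬(¬¬P ∨ R) ∨ R ∨ ¬P   [double negation]
≡ R ∧ P ∨ ¬(¬¬P ∨ R) ∨ R ∨ ¬P   [double negation]
≡ R ∧ P ∨ ¬¬¬P ∧ ¬R ∨ R ∨ ¬P   [De Morgan]
≡ R ∧ P ∨ ¬P ∧ ¬R ∨ R ∨ ¬P   [double negation]
≡ (R ∨ ¬P ∨ R ∨ ¬P) ∧ (R ∨ ¬R ∨ R ∨ ¬P) ∧ (P ∨ ¬P ∨ R ∨ ¬P) ∧ (P ∨ ¬R ∨ R ∨ ¬P)   [distribute ∨ over ∧]
≡ R ∨ ¬P   [simplify]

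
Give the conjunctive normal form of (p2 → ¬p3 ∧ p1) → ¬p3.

p2 ∨ ¬p3

(p2 → ¬p3 ∧ p1) → ¬p3
⇔ ¬(p2 → ¬p3 ∧ p1) ∨ ¬p3   [eliminate →]
⇔ ¬(¬p2 ∨ ¬p3 ∧ p1) ∨ ¬p3   [eliminate →]
⇔ ¬¬p2 ∧ ¬(¬p3 ∧ p1) ∨ ¬p3   [De Morgan]
⇔ p2 ∧ ¬(¬p3 ∧ p1) ∨ ¬p3   [double negation]
⇔ p2 ∧ (¬¬p3 ∨ ¬p1) ∨ ¬p3   [De Morgan]
⇔ p2 ∧ (p3 ∨ ¬p1) ∨ ¬p3   [double negation]
⇔ (p2 ∨ ¬p3) ∧ (p3 ∨ ¬p1 ∨ ¬p3)   [distribute ∨ over ∧]
⇔ p2 ∨ ¬p3   [simplify]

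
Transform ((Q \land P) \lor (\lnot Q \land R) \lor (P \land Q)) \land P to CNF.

((Q \land P) \lor (\lnot Q \land R) \lor (P \land Q)) \land P
≡ (Q \lor \lnot Q \lor P) \land (Q \lor \lnot Q \lor Q) \land (Q \lor R \lor P) \land (Q \lor R \lor Q) \land (P \lor \lnot Q \lor P) \land (P \lor \lnot Q \lor Q) \land (P \lor R \lor P) \land (P \lor R \lor Q) \land P   [distribute \lor over \land]
≡ (Q \lor R) \land P   [simplify]

(Q \lor R) \land P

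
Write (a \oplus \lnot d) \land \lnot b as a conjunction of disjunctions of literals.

(a \lor \lnot d) \land (\lnot a \lor d) \land \lnot b

(a \oplus \lnot d) \land \lnot b
≡ (a \lor \lnot d) \land \lnot (a \land \lnot d) \land \lnot b   [expand \oplus]
≡ (a \lor \lnot d) \land (\lnot a \lor \lnot \lnot d) \land \lnot b   [De Morgan]
≡ (a \lor \lnot d) \land (\lnot a \lor d) \land \lnot b   [double negation]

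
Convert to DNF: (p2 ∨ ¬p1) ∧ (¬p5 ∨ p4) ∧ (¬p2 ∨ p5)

(p2 ∧ p4 ∧ p5) ∨ (¬p1 ∧ ¬p5 ∧ ¬p2) ∨ (¬p1 ∧ p4 ∧ ¬p2) ∨ (¬p1 ∧ p4 ∧ p5)

(p2 ∨ ¬p1) ∧ (¬p5 ∨ p4) ∧ (¬p2 ∨ p5)
≡ (p2 ∧ ¬p5 ∧ ¬p2) ∨ (p2 ∧ ¬p5 ∧ p5) ∨ (p2 ∧ p4 ∧ ¬p2) ∨ (p2 ∧ p4 ∧ p5) ∨ (¬p1 ∧ ¬p5 ∧ ¬p2) ∨ (¬p1 ∧ ¬p5 ∧ p5) ∨ (¬p1 ∧ p4 ∧ ¬p2) ∨ (¬p1 ∧ p4 ∧ p5)   [distribute ∧ over ∨]
≡ (p2 ∧ p4 ∧ p5) ∨ (¬p1 ∧ ¬p5 ∧ ¬p2) ∨ (¬p1 ∧ p4 ∧ ¬p2) ∨ (¬p1 ∧ p4 ∧ p5)   [simplify]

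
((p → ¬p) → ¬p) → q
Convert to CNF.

(¬p ∨ q) ∧ (p ∨ q)

((p → ¬p) → ¬p) → q
= ¬((p → ¬p) → ¬p) ∨ q   [eliminate →]
= ¬(¬(p → ¬p) ∨ ¬p) ∨ q   [eliminate →]
= ¬(¬(¬p ∨ ¬p) ∨ ¬p) ∨ q   [eliminate →]
= (¬¬(¬p ∨ ¬p) ∧ ¬¬p) ∨ q   [De Morgan]
= ((¬p ∨ ¬p) ∧ ¬¬p) ∨ q   [double negation]
= ((¬p ∨ ¬p) ∧ p) ∨ q   [double negation]
= (¬p ∨ ¬p ∨ q) ∧ (p ∨ q)   [distribute ∨ over ∧]
= (¬p ∨ q) ∧ (p ∨ q)   [simplify]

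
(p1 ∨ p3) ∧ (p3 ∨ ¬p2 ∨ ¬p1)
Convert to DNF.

(p1 ∧ ¬p2) ∨ p3

(p1 ∨ p3) ∧ (p3 ∨ ¬p2 ∨ ¬p1)
= (p1 ∧ p3) ∨ (p1 ∧ ¬p2) ∨ (p1 ∧ ¬p1) ∨ (p3 ∧ p3) ∨ (p3 ∧ ¬p2) ∨ (p3 ∧ ¬p1)   (distribute ∧ over ∨)
= (p1 ∧ ¬p2) ∨ p3   (simplify)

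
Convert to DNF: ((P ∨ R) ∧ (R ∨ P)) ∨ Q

((P ∨ R) ∧ (R ∨ P)) ∨ Q
≡ (P ∧ R) ∨ (P ∧ P) ∨ (R ∧ R) ∨ (R ∧ P) ∨ Q   — distribute ∧ over ∨
≡ P ∨ R ∨ Q   — simplify

P ∨ R ∨ Q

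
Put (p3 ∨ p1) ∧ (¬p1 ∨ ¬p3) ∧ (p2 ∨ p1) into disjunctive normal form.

(p3 ∨ p1) ∧ (¬p1 ∨ ¬p3) ∧ (p2 ∨ p1)
= p3 ∧ ¬p1 ∧ p2 ∨ p3 ∧ ¬p1 ∧ p1 ∨ p3 ∧ ¬p3 ∧ p2 ∨ p3 ∧ ¬p3 ∧ p1 ∨ p1 ∧ ¬p1 ∧ p2 ∨ p1 ∧ ¬p1 ∧ p1 ∨ p1 ∧ ¬p3 ∧ p2 ∨ p1 ∧ ¬p3 ∧ p1   (distribute ∧ over ∨)
= p3 ∧ ¬p1 ∧ p2 ∨ p1 ∧ ¬p3   (simplify)

p3 ∧ ¬p1 ∧ p2 ∨ p1 ∧ ¬p3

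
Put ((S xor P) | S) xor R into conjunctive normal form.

((S xor P) | S) xor R
= ((S xor P) | S | R) & ~(((S xor P) | S) & R)   [expand xor]
= (((S | P) & ~(S & P)) | S | R) & ~(((S xor P) | S) & R)   [expand xor]
= (((S | P) & ~(S & P)) | S | R) & ~((((S | P) & ~(S & P)) | S) & R)   [expand xor]
= (((S | P) & (~S | ~P)) | S | R) & ~((((S | P) & ~(S & P)) | S) & R)   [De Morgan]
= (((S | P) & (~S | ~P)) | S | R) & (~(((S | P) & ~(S & P)) | S) | ~R)   [De Morgan]
= (((S | P) & (~S | ~P)) | S | R) & ((~((S | P) & ~(S & P)) & ~S) | ~R)   [De Morgan]
= (((S | P) & (~S | ~P)) | S | R) & (((~(S | P) | ~~(S & P)) & ~S) | ~R)   [De Morgan]
= (((S | P) & (~S | ~P)) | S | R) & ((((~S & ~P) | ~~(S & P)) & ~S) | ~R)   [De Morgan]
= (((S | P) & (~S | ~P)) | S | R) & ((((~S & ~P) | (S & P)) & ~S) | ~R)   [double negation]
= (S | P | S | R) & (~S | ~P | S | R) & (~S | S | ~R) & (~S | P | ~R) & (~P | S | ~R) & (~P | P | ~R) & (~S | ~R)   [distribute | over &]
= (S | P | R) & (~P | S | ~R) & (~S | ~R)   [simplify]

(S | P | R) & (~P | S | ~R) & (~S | ~R)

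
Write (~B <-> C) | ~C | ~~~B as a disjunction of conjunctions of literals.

(~B <-> C) | ~C | ~~~B
≡ ((~B -> C) & (C -> ~B)) | ~C | ~~~B
≡ ((~~B | C) & (C -> ~B)) | ~C | ~~~B
≡ ((~~B | C) & (~C | ~B)) | ~C | ~~~B
≡ ((B | C) & (~C | ~B)) | ~C | ~~~B
≡ ((B | C) & (~C | ~B)) | ~C | ~B
≡ (B & ~C) | (B & ~B) | (C & ~C) | (C & ~B) | ~C | ~B
≡ ~C | ~B

~C | ~B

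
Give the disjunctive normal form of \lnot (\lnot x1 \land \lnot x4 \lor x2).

\lnot (\lnot x1 \land \lnot x4 \lor x2)
⇔ \lnot (\lnot x1 \land \lnot x4) \land \lnot x2   [De Morgan]
⇔ (\lnot \lnot x1 \lor \lnot \lnot x4) \land \lnot x2   [De Morgan]
⇔ (x1 \lor \lnot \lnot x4) \land \lnot x2   [double negation]
⇔ (x1 \lor x4) \land \lnot x2   [double negation]
⇔ x1 \land \lnot x2 \lor x4 \land \lnot x2   [distribute \land over \lor]

x1 \land \lnot x2 \lor x4 \land \lnot x2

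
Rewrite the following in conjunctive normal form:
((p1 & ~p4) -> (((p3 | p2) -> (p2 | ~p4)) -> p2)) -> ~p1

((p1 & ~p4) -> (((p3 | p2) -> (p2 | ~p4)) -> p2)) -> ~p1
= ~((p1 & ~p4) -> (((p3 | p2) -> (p2 | ~p4)) -> p2)) | ~p1   [eliminate ->]
= ~(~(p1 & ~p4) | (((p3 | p2) -> (p2 | ~p4)) -> p2)) | ~p1   [eliminate ->]
= ~(~(p1 & ~p4) | ~((p3 | p2) -> (p2 | ~p4)) | p2) | ~p1   [eliminate ->]
= ~(~(p1 & ~p4) | ~(~(p3 | p2) | p2 | ~p4) | p2) | ~p1   [eliminate ->]
= (~~(p1 & ~p4) & ~~(~(p3 | p2) | p2 | ~p4) & ~p2) | ~p1   [De Morgan]
= (p1 & ~p4 & ~~(~(p3 | p2) | p2 | ~p4) & ~p2) | ~p1   [double negation]
= (p1 & ~p4 & (~(p3 | p2) | p2 | ~p4) & ~p2) | ~p1   [double negation]
= (p1 & ~p4 & ((~p3 & ~p2) | p2 | ~p4) & ~p2) | ~p1   [De Morgan]
= (p1 | ~p1) & (~p4 | ~p1) & (~p3 | p2 | ~p4 | ~p1) & (~p2 | p2 | ~p4 | ~p1) & (~p2 | ~p1)   [distribute | over &]
= (~p4 | ~p1) & (~p2 | ~p1)   [simplify]

(~p4 | ~p1) & (~p2 | ~p1)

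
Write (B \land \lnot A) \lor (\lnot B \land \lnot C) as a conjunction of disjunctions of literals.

(B \land \lnot A) \lor (\lnot B \land \lnot C)
⇔ (B \lor \lnot B) \land (B \lor \lnot C) \land (\lnot A \lor \lnot B) \land (\lnot A \lor \lnot C)   [distribute \lor over \land]
⇔ (B \lor \lnot C) \land (\lnot A \lor \lnot B) \land (\lnot A \lor \lnot C)   [simplify]

(B \lor \lnot C) \land (\lnot A \lor \lnot B) \land (\lnot A \lor \lnot C)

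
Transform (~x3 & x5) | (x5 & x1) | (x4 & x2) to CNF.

(~x3 | x1 | x4) & (~x3 | x1 | x2) & (x5 | x4) & (x5 | x2)

(~x3 & x5) | (x5 & x1) | (x4 & x2)
⇔ (~x3 | x5 | x4) & (~x3 | x5 | x2) & (~x3 | x1 | x4) & (~x3 | x1 | x2) & (x5 | x5 | x4) & (x5 | x5 | x2) & (x5 | x1 | x4) & (x5 | x1 | x2)   (distribute | over &)
⇔ (~x3 | x1 | x4) & (~x3 | x1 | x2) & (x5 | x4) & (x5 | x2)   (simplify)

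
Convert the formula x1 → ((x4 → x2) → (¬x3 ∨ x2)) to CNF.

¬x1 ∨ x4 ∨ ¬x3 ∨ x2

x1 → ((x4 → x2) → (¬x3 ∨ x2))
≡ ¬x1 ∨ ((x4 → x2) → (¬x3 ∨ x2))   — eliminate →
≡ ¬x1 ∨ ¬(x4 → x2) ∨ ¬x3 ∨ x2   — eliminate →
≡ ¬x1 ∨ ¬(¬x4 ∨ x2) ∨ ¬x3 ∨ x2   — eliminate →
≡ ¬x1 ∨ (¬¬x4 ∧ ¬x2) ∨ ¬x3 ∨ x2   — De Morgan
≡ ¬x1 ∨ (x4 ∧ ¬x2) ∨ ¬x3 ∨ x2   — double negation
≡ (¬x1 ∨ x4 ∨ ¬x3 ∨ x2) ∧ (¬x1 ∨ ¬x2 ∨ ¬x3 ∨ x2)   — distribute ∨ over ∧
≡ ¬x1 ∨ x4 ∨ ¬x3 ∨ x2   — simplify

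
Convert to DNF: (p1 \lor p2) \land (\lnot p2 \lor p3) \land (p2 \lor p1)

(p1 \lor p2) \land (\lnot p2 \lor p3) \land (p2 \lor p1)
= (p1 \land \lnot p2 \land p2) \lor (p1 \land \lnot p2 \land p1) \lor (p1 \land p3 \land p2) \lor (p1 \land p3 \land p1) \lor (p2 \land \lnot p2 \land p2) \lor (p2 \land \lnot p2 \land p1) \lor (p2 \land p3 \land p2) \lor (p2 \land p3 \land p1)
= (p1 \land \lnot p2) \lor (p1 \land p3) \lor (p2 \land p3)

(p1 \land \lnot p2) \lor (p1 \land p3) \lor (p2 \land p3)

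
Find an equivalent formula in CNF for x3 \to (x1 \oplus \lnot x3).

x3 \to (x1 \oplus \lnot x3)
≡ \lnot x3 \lor (x1 \oplus \lnot x3)   [eliminate \to]
≡ \lnot x3 \lor ((x1 \lor \lnot x3) \land \lnot (x1 \land \lnot x3))   [expand \oplus]
≡ \lnot x3 \lor ((x1 \lor \lnot x3) \land (\lnot x1 \lor \lnot \lnot x3))   [De Morgan]
≡ \lnot x3 \lor ((x1 \lor \lnot x3) \land (\lnot x1 \lor x3))   [double negation]
≡ (\lnot x3 \lor x1 \lor \lnot x3) \land (\lnot x3 \lor \lnot x1 \lor x3)   [distribute \lor over \land]
≡ \lnot x3 \lor x1   [simplify]

\lnot x3 \lor x1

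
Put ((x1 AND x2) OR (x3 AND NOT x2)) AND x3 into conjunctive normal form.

((x1 AND x2) OR (x3 AND NOT x2)) AND x3
≡ (x1 OR x3) AND (x1 OR NOT x2) AND (x2 OR x3) AND (x2 OR NOT x2) AND x3   [distribute OR over AND]
≡ (x1 OR NOT x2) AND x3   [simplify]

(x1 OR NOT x2) AND x3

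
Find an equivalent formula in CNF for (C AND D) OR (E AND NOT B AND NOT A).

(C OR E) AND (C OR NOT B) AND (C OR NOT A) AND (D OR E) AND (D OR NOT B) AND (D OR NOT A)

(C AND D) OR (E AND NOT B AND NOT A)
≡ (C OR E) AND (C OR NOT B) AND (C OR NOT A) AND (D OR E) AND (D OR NOT B) AND (D OR NOT A)   [distribute OR over AND]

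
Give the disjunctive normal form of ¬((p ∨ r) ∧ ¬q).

(¬p ∧ ¬r) ∨ q

¬((p ∨ r) ∧ ¬q)
≡ ¬(p ∨ r) ∨ ¬¬q   [De Morgan]
≡ (¬p ∧ ¬r) ∨ ¬¬q   [De Morgan]
≡ (¬p ∧ ¬r) ∨ q   [double negation]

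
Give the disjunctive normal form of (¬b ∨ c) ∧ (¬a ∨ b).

(¬b ∨ c) ∧ (¬a ∨ b)
≡ (¬b ∧ ¬a) ∨ (¬b ∧ b) ∨ (c ∧ ¬a) ∨ (c ∧ b)   — distribute ∧ over ∨
≡ (¬b ∧ ¬a) ∨ (c ∧ ¬a) ∨ (c ∧ b)   — simplify

(¬b ∧ ¬a) ∨ (c ∧ ¬a) ∨ (c ∧ b)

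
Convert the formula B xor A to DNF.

(B & ~A) | (~B & A)

B xor A
≡ (B & ~A) | (~B & A)   [expand xor]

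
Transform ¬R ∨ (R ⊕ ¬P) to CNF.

¬R ∨ (R ⊕ ¬P)
⇔ ¬R ∨ ((R ∨ ¬P) ∧ ¬(R ∧ ¬P))   [expand ⊕]
⇔ ¬R ∨ ((R ∨ ¬P) ∧ (¬R ∨ ¬¬P))   [De Morgan]
⇔ ¬R ∨ ((R ∨ ¬P) ∧ (¬R ∨ P))   [double negation]
⇔ (¬R ∨ R ∨ ¬P) ∧ (¬R ∨ ¬R ∨ P)   [distribute ∨ over ∧]
⇔ ¬R ∨ P   [simplify]

¬R ∨ P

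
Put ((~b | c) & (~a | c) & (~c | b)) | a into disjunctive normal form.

(~b & ~a & ~c) | (c & b) | a

((~b | c) & (~a | c) & (~c | b)) | a
≡ (~b & ~a & ~c) | (~b & ~a & b) | (~b & c & ~c) | (~b & c & b) | (c & ~a & ~c) | (c & ~a & b) | (c & c & ~c) | (c & c & b) | a   [distribute & over |]
≡ (~b & ~a & ~c) | (c & b) | a   [simplify]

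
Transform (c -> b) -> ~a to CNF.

(c | ~a) & (~b | ~a)

(c -> b) -> ~a
= ~(c -> b) | ~a   [eliminate ->]
= ~(~c | b) | ~a   [eliminate ->]
= (~~c & ~b) | ~a   [De Morgan]
= (c & ~b) | ~a   [double negation]
= (c | ~a) & (~b | ~a)   [distribute | over &]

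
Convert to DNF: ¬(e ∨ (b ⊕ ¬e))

¬(e ∨ (b ⊕ ¬e))
≡ ¬(e ∨ (b ∧ ¬¬e) ∨ (¬b ∧ ¬e))   — expand ⊕
≡ ¬e ∧ ¬(b ∧ ¬¬e) ∧ ¬(¬b ∧ ¬e)   — De Morgan
≡ ¬e ∧ (¬b ∨ ¬¬¬e) ∧ ¬(¬b ∧ ¬e)   — De Morgan
≡ ¬e ∧ (¬b ∨ ¬e) ∧ ¬(¬b ∧ ¬e)   — double negation
≡ ¬e ∧ (¬b ∨ ¬e) ∧ (¬¬b ∨ ¬¬e)   — De Morgan
≡ ¬e ∧ (¬b ∨ ¬e) ∧ (b ∨ ¬¬e)   — double negation
≡ ¬e ∧ (¬b ∨ ¬e) ∧ (b ∨ e)   — double negation
≡ (¬e ∧ ¬b ∧ b) ∨ (¬e ∧ ¬b ∧ e) ∨ (¬e ∧ ¬e ∧ b) ∨ (¬e ∧ ¬e ∧ e)   — distribute ∧ over ∨
≡ ¬e ∧ b   — simplify

¬e ∧ b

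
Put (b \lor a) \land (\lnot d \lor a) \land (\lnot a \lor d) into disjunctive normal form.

(b \land \lnot d \land \lnot a) \lor (a \land d)

(b \lor a) \land (\lnot d \lor a) \land (\lnot a \lor d)
≡ (b \land \lnot d \land \lnot a) \lor (b \land \lnot d \land d) \lor (b \land a \land \lnot a) \lor (b \land a \land d) \lor (a \land \lnot d \land \lnot a) \lor (a \land \lnot d \land d) \lor (a \land a \land \lnot a) \lor (a \land a \land d)
≡ (b \land \lnot d \land \lnot a) \lor (a \land d)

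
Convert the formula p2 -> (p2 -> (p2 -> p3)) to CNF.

p2 -> (p2 -> (p2 -> p3))
⇔ ~p2 | (p2 -> (p2 -> p3))   (eliminate ->)
⇔ ~p2 | ~p2 | (p2 -> p3)   (eliminate ->)
⇔ ~p2 | ~p2 | ~p2 | p3   (eliminate ->)
⇔ ~p2 | p3   (simplify)

~p2 | p3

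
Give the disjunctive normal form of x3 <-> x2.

x3 <-> x2
≡ (x3 -> x2) & (x2 -> x3)
≡ (~x3 | x2) & (x2 -> x3)
≡ (~x3 | x2) & (~x2 | x3)
≡ (~x3 & ~x2) | (~x3 & x3) | (x2 & ~x2) | (x2 & x3)
≡ (~x3 & ~x2) | (x2 & x3)

(~x3 & ~x2) | (x2 & x3)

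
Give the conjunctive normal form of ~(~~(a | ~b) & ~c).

~(~~(a | ~b) & ~c)
= ~~~(a | ~b) | ~~c   (De Morgan)
= ~(a | ~b) | ~~c   (double negation)
= (~a & ~~b) | ~~c   (De Morgan)
= (~a & b) | ~~c   (double negation)
= (~a & b) | c   (double negation)
= (~a | c) & (b | c)   (distribute | over &)

(~a | c) & (b | c)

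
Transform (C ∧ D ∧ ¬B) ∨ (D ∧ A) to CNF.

(C ∨ A) ∧ D ∧ (¬B ∨ A)

(C ∧ D ∧ ¬B) ∨ (D ∧ A)
≡ (C ∨ D) ∧ (C ∨ A) ∧ (D ∨ D) ∧ (D ∨ A) ∧ (¬B ∨ D) ∧ (¬B ∨ A)
≡ (C ∨ A) ∧ D ∧ (¬B ∨ A)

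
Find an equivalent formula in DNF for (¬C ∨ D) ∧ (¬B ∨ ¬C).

(¬C ∨ D) ∧ (¬B ∨ ¬C)
≡ (¬C ∧ ¬B) ∨ (¬C ∧ ¬C) ∨ (D ∧ ¬B) ∨ (D ∧ ¬C)
≡ ¬C ∨ (D ∧ ¬B)

¬C ∨ (D ∧ ¬B)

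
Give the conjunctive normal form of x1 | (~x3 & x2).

(x1 | ~x3) & (x1 | x2)

x1 | (~x3 & x2)
≡ (x1 | ~x3) & (x1 | x2)   [distribute | over &]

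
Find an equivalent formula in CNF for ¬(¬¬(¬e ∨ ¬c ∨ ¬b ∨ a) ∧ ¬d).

(e ∨ d) ∧ (c ∨ d) ∧ (b ∨ d) ∧ (¬a ∨ d)

¬(¬¬(¬e ∨ ¬c ∨ ¬b ∨ a) ∧ ¬d)
≡ ¬¬¬(¬e ∨ ¬c ∨ ¬b ∨ a) ∨ ¬¬d   [De Morgan]
≡ ¬(¬e ∨ ¬c ∨ ¬b ∨ a) ∨ ¬¬d   [double negation]
≡ ¬¬e ∧ ¬¬c ∧ ¬¬b ∧ ¬a ∨ ¬¬d   [De Morgan]
≡ e ∧ ¬¬c ∧ ¬¬b ∧ ¬a ∨ ¬¬d   [double negation]
≡ e ∧ c ∧ ¬¬b ∧ ¬a ∨ ¬¬d   [double negation]
≡ e ∧ c ∧ b ∧ ¬a ∨ ¬¬d   [double negation]
≡ e ∧ c ∧ b ∧ ¬a ∨ d   [double negation]
≡ (e ∨ d) ∧ (c ∨ d) ∧ (b ∨ d) ∧ (¬a ∨ d)   [distribute ∨ over ∧]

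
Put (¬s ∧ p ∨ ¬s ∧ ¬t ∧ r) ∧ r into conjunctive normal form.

(¬s ∧ p ∨ ¬s ∧ ¬t ∧ r) ∧ r
≡ (¬s ∨ ¬s) ∧ (¬s ∨ ¬t) ∧ (¬s ∨ r) ∧ (p ∨ ¬s) ∧ (p ∨ ¬t) ∧ (p ∨ r) ∧ r   [distribute ∨ over ∧]
≡ ¬s ∧ (p ∨ ¬t) ∧ r   [simplify]

¬s ∧ (p ∨ ¬t) ∧ r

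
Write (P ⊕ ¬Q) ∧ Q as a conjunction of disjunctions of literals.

(P ⊕ ¬Q) ∧ Q
≡ (P ∨ ¬Q) ∧ ¬(P ∧ ¬Q) ∧ Q   [expand ⊕]
≡ (P ∨ ¬Q) ∧ (¬P ∨ ¬¬Q) ∧ Q   [De Morgan]
≡ (P ∨ ¬Q) ∧ (¬P ∨ Q) ∧ Q   [double negation]
≡ (P ∨ ¬Q) ∧ Q   [simplify]

(P ∨ ¬Q) ∧ Q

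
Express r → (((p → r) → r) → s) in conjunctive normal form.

¬r ∨ s

r → (((p → r) → r) → s)
= ¬r ∨ (((p → r) → r) → s)   [eliminate →]
= ¬r ∨ ¬((p → r) → r) ∨ s   [eliminate →]
= ¬r ∨ ¬(¬(p → r) ∨ r) ∨ s   [eliminate →]
= ¬r ∨ ¬(¬(¬p ∨ r) ∨ r) ∨ s   [eliminate →]
= ¬r ∨ (¬¬(¬p ∨ r) ∧ ¬r) ∨ s   [De Morgan]
= ¬r ∨ ((¬p ∨ r) ∧ ¬r) ∨ s   [double negation]
= (¬r ∨ ¬p ∨ r ∨ s) ∧ (¬r ∨ ¬r ∨ s)   [distribute ∨ over ∧]
= ¬r ∨ s   [simplify]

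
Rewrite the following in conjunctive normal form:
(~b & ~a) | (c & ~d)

(~b | c) & (~b | ~d) & (~a | c) & (~a | ~d)

(~b & ~a) | (c & ~d)
≡ (~b | c) & (~b | ~d) & (~a | c) & (~a | ~d)   (distribute | over &)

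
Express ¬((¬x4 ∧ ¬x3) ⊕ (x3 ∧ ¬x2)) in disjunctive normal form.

(x4 ∧ ¬x3) ∨ (x4 ∧ x2) ∨ (x3 ∧ x2)

¬((¬x4 ∧ ¬x3) ⊕ (x3 ∧ ¬x2))
≡ ¬((¬x4 ∧ ¬x3 ∧ ¬(x3 ∧ ¬x2)) ∨ (¬(¬x4 ∧ ¬x3) ∧ x3 ∧ ¬x2))   [expand ⊕]
≡ ¬(¬x4 ∧ ¬x3 ∧ ¬(x3 ∧ ¬x2)) ∧ ¬(¬(¬x4 ∧ ¬x3) ∧ x3 ∧ ¬x2)   [De Morgan]
≡ (¬¬x4 ∨ ¬¬x3 ∨ ¬¬(x3 ∧ ¬x2)) ∧ ¬(¬(¬x4 ∧ ¬x3) ∧ x3 ∧ ¬x2)   [De Morgan]
≡ (x4 ∨ ¬¬x3 ∨ ¬¬(x3 ∧ ¬x2)) ∧ ¬(¬(¬x4 ∧ ¬x3) ∧ x3 ∧ ¬x2)   [double negation]
≡ (x4 ∨ x3 ∨ ¬¬(x3 ∧ ¬x2)) ∧ ¬(¬(¬x4 ∧ ¬x3) ∧ x3 ∧ ¬x2)   [double negation]
≡ (x4 ∨ x3 ∨ (x3 ∧ ¬x2)) ∧ ¬(¬(¬x4 ∧ ¬x3) ∧ x3 ∧ ¬x2)   [double negation]
≡ (x4 ∨ x3 ∨ (x3 ∧ ¬x2)) ∧ (¬¬(¬x4 ∧ ¬x3) ∨ ¬x3 ∨ ¬¬x2)   [De Morgan]
≡ (x4 ∨ x3 ∨ (x3 ∧ ¬x2)) ∧ ((¬x4 ∧ ¬x3) ∨ ¬x3 ∨ ¬¬x2)   [double negation]
≡ (x4 ∨ x3 ∨ (x3 ∧ ¬x2)) ∧ ((¬x4 ∧ ¬x3) ∨ ¬x3 ∨ x2)   [double negation]
≡ (x4 ∧ ¬x4 ∧ ¬x3) ∨ (x4 ∧ ¬x3) ∨ (x4 ∧ x2) ∨ (x3 ∧ ¬x4 ∧ ¬x3) ∨ (x3 ∧ ¬x3) ∨ (x3 ∧ x2) ∨ (x3 ∧ ¬x2 ∧ ¬x4 ∧ ¬x3) ∨ (x3 ∧ ¬x2 ∧ ¬x3) ∨ (x3 ∧ ¬x2 ∧ x2)   [distribute ∧ over ∨]
≡ (x4 ∧ ¬x3) ∨ (x4 ∧ x2) ∨ (x3 ∧ x2)   [simplify]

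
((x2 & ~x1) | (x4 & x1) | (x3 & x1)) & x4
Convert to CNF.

((x2 & ~x1) | (x4 & x1) | (x3 & x1)) & x4
≡ (x2 | x4 | x3) & (x2 | x4 | x1) & (x2 | x1 | x3) & (x2 | x1 | x1) & (~x1 | x4 | x3) & (~x1 | x4 | x1) & (~x1 | x1 | x3) & (~x1 | x1 | x1) & x4   (distribute | over &)
≡ (x2 | x1) & x4   (simplify)

(x2 | x1) & x4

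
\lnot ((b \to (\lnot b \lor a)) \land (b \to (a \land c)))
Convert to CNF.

b \land (\lnot a \lor \lnot c)

\lnot ((b \to (\lnot b \lor a)) \land (b \to (a \land c)))
⇔ \lnot ((\lnot b \lor \lnot b \lor a) \land (b \to (a \land c)))   [eliminate \to]
⇔ \lnot ((\lnot b \lor \lnot b \lor a) \land (\lnot b \lor (a \land c)))   [eliminate \to]
⇔ \lnot (\lnot b \lor \lnot b \lor a) \lor \lnot (\lnot b \lor (a \land c))   [De Morgan]
⇔ (\lnot \lnot b \land \lnot \lnot b \land \lnot a) \lor \lnot (\lnot b \lor (a \land c))   [De Morgan]
⇔ (b \land \lnot \lnot b \land \lnot a) \lor \lnot (\lnot b \lor (a \land c))   [double negation]
⇔ (b \land b \land \lnot a) \lor \lnot (\lnot b \lor (a \land c))   [double negation]
⇔ (b \land b \land \lnot a) \lor (\lnot \lnot b \land \lnot (a \land c))   [De Morgan]
⇔ (b \land b \land \lnot a) \lor (b \land \lnot (a \land c))   [double negation]
⇔ (b \land b \land \lnot a) \lor (b \land (\lnot a \lor \lnot c))   [De Morgan]
⇔ (b \lor b) \land (b \lor \lnot a \lor \lnot c) \land (b \lor b) \land (b \lor \lnot a \lor \lnot c) \land (\lnot a \lor b) \land (\lnot a \lor \lnot a \lor \lnot c)   [distribute \lor over \land]
⇔ b \land (\lnot a \lor \lnot c)   [simplify]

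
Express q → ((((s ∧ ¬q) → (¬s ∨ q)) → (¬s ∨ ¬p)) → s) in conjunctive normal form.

¬q ∨ s

q → ((((s ∧ ¬q) → (¬s ∨ q)) → (¬s ∨ ¬p)) → s)
= ¬q ∨ ((((s ∧ ¬q) → (¬s ∨ q)) → (¬s ∨ ¬p)) → s)   [eliminate →]
= ¬q ∨ ¬(((s ∧ ¬q) → (¬s ∨ q)) → (¬s ∨ ¬p)) ∨ s   [eliminate →]
= ¬q ∨ ¬(¬((s ∧ ¬q) → (¬s ∨ q)) ∨ ¬s ∨ ¬p) ∨ s   [eliminate →]
= ¬q ∨ ¬(¬(¬(s ∧ ¬q) ∨ ¬s ∨ q) ∨ ¬s ∨ ¬p) ∨ s   [eliminate →]
= ¬q ∨ (¬¬(¬(s ∧ ¬q) ∨ ¬s ∨ q) ∧ ¬¬s ∧ ¬¬p) ∨ s   [De Morgan]
= ¬q ∨ ((¬(s ∧ ¬q) ∨ ¬s ∨ q) ∧ ¬¬s ∧ ¬¬p) ∨ s   [double negation]
= ¬q ∨ ((¬s ∨ ¬¬q ∨ ¬s ∨ q) ∧ ¬¬s ∧ ¬¬p) ∨ s   [De Morgan]
= ¬q ∨ ((¬s ∨ q ∨ ¬s ∨ q) ∧ ¬¬s ∧ ¬¬p) ∨ s   [double negation]
= ¬q ∨ ((¬s ∨ q ∨ ¬s ∨ q) ∧ s ∧ ¬¬p) ∨ s   [double negation]
= ¬q ∨ ((¬s ∨ q ∨ ¬s ∨ q) ∧ s ∧ p) ∨ s   [double negation]
= (¬q ∨ ¬s ∨ q ∨ ¬s ∨ q ∨ s) ∧ (¬q ∨ s ∨ s) ∧ (¬q ∨ p ∨ s)   [distribute ∨ over ∧]
= ¬q ∨ s   [simplify]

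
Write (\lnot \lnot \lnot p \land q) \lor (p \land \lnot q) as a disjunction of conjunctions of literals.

(\lnot \lnot \lnot p \land q) \lor (p \land \lnot q)
= (\lnot p \land q) \lor (p \land \lnot q)

(\lnot p \land q) \lor (p \land \lnot q)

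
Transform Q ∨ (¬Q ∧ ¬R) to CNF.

Q ∨ (¬Q ∧ ¬R)
⇔ (Q ∨ ¬Q) ∧ (Q ∨ ¬R)   — distribute ∨ over ∧
⇔ Q ∨ ¬R   — simplify

Q ∨ ¬R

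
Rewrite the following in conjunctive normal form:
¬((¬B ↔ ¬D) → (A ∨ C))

¬((¬B ↔ ¬D) → (A ∨ C))
≡ ¬(¬(¬B ↔ ¬D) ∨ A ∨ C)   (eliminate →)
≡ ¬(¬((¬B → ¬D) ∧ (¬D → ¬B)) ∨ A ∨ C)   (eliminate ↔)
≡ ¬(¬((¬¬B ∨ ¬D) ∧ (¬D → ¬B)) ∨ A ∨ C)   (eliminate →)
≡ ¬(¬((¬¬B ∨ ¬D) ∧ (¬¬D ∨ ¬B)) ∨ A ∨ C)   (eliminate →)
≡ ¬¬((¬¬B ∨ ¬D) ∧ (¬¬D ∨ ¬B)) ∧ ¬A ∧ ¬C   (De Morgan)
≡ (¬¬B ∨ ¬D) ∧ (¬¬D ∨ ¬B) ∧ ¬A ∧ ¬C   (double negation)
≡ (B ∨ ¬D) ∧ (¬¬D ∨ ¬B) ∧ ¬A ∧ ¬C   (double negation)
≡ (B ∨ ¬D) ∧ (D ∨ ¬B) ∧ ¬A ∧ ¬C   (double negation)

(B ∨ ¬D) ∧ (D ∨ ¬B) ∧ ¬A ∧ ¬C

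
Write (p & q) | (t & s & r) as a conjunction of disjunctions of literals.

(p | t) & (p | s) & (p | r) & (q | t) & (q | s) & (q | r)

(p & q) | (t & s & r)
≡ (p | t) & (p | s) & (p | r) & (q | t) & (q | s) & (q | r)   — distribute | over &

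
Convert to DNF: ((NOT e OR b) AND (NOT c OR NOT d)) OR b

(NOT e AND NOT c) OR (NOT e AND NOT d) OR b

((NOT e OR b) AND (NOT c OR NOT d)) OR b
= (NOT e AND NOT c) OR (NOT e AND NOT d) OR (b AND NOT c) OR (b AND NOT d) OR b   — distribute AND over OR
= (NOT e AND NOT c) OR (NOT e AND NOT d) OR b   — simplify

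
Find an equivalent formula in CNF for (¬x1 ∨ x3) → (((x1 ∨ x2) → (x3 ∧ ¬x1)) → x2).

(¬x1 ∨ x3) → (((x1 ∨ x2) → (x3 ∧ ¬x1)) → x2)
≡ ¬(¬x1 ∨ x3) ∨ (((x1 ∨ x2) → (x3 ∧ ¬x1)) → x2)   — eliminate →
≡ ¬(¬x1 ∨ x3) ∨ ¬((x1 ∨ x2) → (x3 ∧ ¬x1)) ∨ x2   — eliminate →
≡ ¬(¬x1 ∨ x3) ∨ ¬(¬(x1 ∨ x2) ∨ (x3 ∧ ¬x1)) ∨ x2   — eliminate →
≡ (¬¬x1 ∧ ¬x3) ∨ ¬(¬(x1 ∨ x2) ∨ (x3 ∧ ¬x1)) ∨ x2   — De Morgan
≡ (x1 ∧ ¬x3) ∨ ¬(¬(x1 ∨ x2) ∨ (x3 ∧ ¬x1)) ∨ x2   — double negation
≡ (x1 ∧ ¬x3) ∨ (¬¬(x1 ∨ x2) ∧ ¬(x3 ∧ ¬x1)) ∨ x2   — De Morgan
≡ (x1 ∧ ¬x3) ∨ ((x1 ∨ x2) ∧ ¬(x3 ∧ ¬x1)) ∨ x2   — double negation
≡ (x1 ∧ ¬x3) ∨ ((x1 ∨ x2) ∧ (¬x3 ∨ ¬¬x1)) ∨ x2   — De Morgan
≡ (x1 ∧ ¬x3) ∨ ((x1 ∨ x2) ∧ (¬x3 ∨ x1)) ∨ x2   — double negation
≡ (x1 ∨ x1 ∨ x2 ∨ x2) ∧ (x1 ∨ ¬x3 ∨ x1 ∨ x2) ∧ (¬x3 ∨ x1 ∨ x2 ∨ x2) ∧ (¬x3 ∨ ¬x3 ∨ x1 ∨ x2)   — distribute ∨ over ∧
≡ x1 ∨ x2   — simplify

x1 ∨ x2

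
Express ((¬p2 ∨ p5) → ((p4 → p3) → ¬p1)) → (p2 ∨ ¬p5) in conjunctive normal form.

((¬p2 ∨ p5) → ((p4 → p3) → ¬p1)) → (p2 ∨ ¬p5)
= ¬((¬p2 ∨ p5) → ((p4 → p3) → ¬p1)) ∨ p2 ∨ ¬p5   — eliminate →
= ¬(¬(¬p2 ∨ p5) ∨ ((p4 → p3) → ¬p1)) ∨ p2 ∨ ¬p5   — eliminate →
= ¬(¬(¬p2 ∨ p5) ∨ ¬(p4 → p3) ∨ ¬p1) ∨ p2 ∨ ¬p5   — eliminate →
= ¬(¬(¬p2 ∨ p5) ∨ ¬(¬p4 ∨ p3) ∨ ¬p1) ∨ p2 ∨ ¬p5   — eliminate →
= (¬¬(¬p2 ∨ p5) ∧ ¬¬(¬p4 ∨ p3) ∧ ¬¬p1) ∨ p2 ∨ ¬p5   — De Morgan
= ((¬p2 ∨ p5) ∧ ¬¬(¬p4 ∨ p3) ∧ ¬¬p1) ∨ p2 ∨ ¬p5   — double negation
= ((¬p2 ∨ p5) ∧ (¬p4 ∨ p3) ∧ ¬¬p1) ∨ p2 ∨ ¬p5   — double negation
= ((¬p2 ∨ p5) ∧ (¬p4 ∨ p3) ∧ p1) ∨ p2 ∨ ¬p5   — double negation
= (¬p2 ∨ p5 ∨ p2 ∨ ¬p5) ∧ (¬p4 ∨ p3 ∨ p2 ∨ ¬p5) ∧ (p1 ∨ p2 ∨ ¬p5)   — distribute ∨ over ∧
= (¬p4 ∨ p3 ∨ p2 ∨ ¬p5) ∧ (p1 ∨ p2 ∨ ¬p5)   — simplify

(¬p4 ∨ p3 ∨ p2 ∨ ¬p5) ∧ (p1 ∨ p2 ∨ ¬p5)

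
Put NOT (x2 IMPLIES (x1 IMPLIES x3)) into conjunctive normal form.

x2 AND x1 AND NOT x3

NOT (x2 IMPLIES (x1 IMPLIES x3))
≡ NOT (NOT x2 OR (x1 IMPLIES x3))   [eliminate IMPLIES]
≡ NOT (NOT x2 OR NOT x1 OR x3)   [eliminate IMPLIES]
≡ NOT NOT x2 AND NOT NOT x1 AND NOT x3   [De Morgan]
≡ x2 AND NOT NOT x1 AND NOT x3   [double negation]
≡ x2 AND x1 AND NOT x3   [double negation]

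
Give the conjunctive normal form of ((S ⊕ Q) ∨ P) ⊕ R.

((S ⊕ Q) ∨ P) ⊕ R
≡ ((S ⊕ Q) ∨ P ∨ R) ∧ ¬(((S ⊕ Q) ∨ P) ∧ R)   [expand ⊕]
≡ ((S ∨ Q) ∧ ¬(S ∧ Q) ∨ P ∨ R) ∧ ¬(((S ⊕ Q) ∨ P) ∧ R)   [expand ⊕]
≡ ((S ∨ Q) ∧ ¬(S ∧ Q) ∨ P ∨ R) ∧ ¬(((S ∨ Q) ∧ ¬(S ∧ Q) ∨ P) ∧ R)   [expand ⊕]
≡ ((S ∨ Q) ∧ (¬S ∨ ¬Q) ∨ P ∨ R) ∧ ¬(((S ∨ Q) ∧ ¬(S ∧ Q) ∨ P) ∧ R)   [De Morgan]
≡ ((S ∨ Q) ∧ (¬S ∨ ¬Q) ∨ P ∨ R) ∧ (¬((S ∨ Q) ∧ ¬(S ∧ Q) ∨ P) ∨ ¬R)   [De Morgan]
≡ ((S ∨ Q) ∧ (¬S ∨ ¬Q) ∨ P ∨ R) ∧ (¬((S ∨ Q) ∧ ¬(S ∧ Q)) ∧ ¬P ∨ ¬R)   [De Morgan]
≡ ((S ∨ Q) ∧ (¬S ∨ ¬Q) ∨ P ∨ R) ∧ ((¬(S ∨ Q) ∨ ¬¬(S ∧ Q)) ∧ ¬P ∨ ¬R)   [De Morgan]
≡ ((S ∨ Q) ∧ (¬S ∨ ¬Q) ∨ P ∨ R) ∧ ((¬S ∧ ¬Q ∨ ¬¬(S ∧ Q)) ∧ ¬P ∨ ¬R)   [De Morgan]
≡ ((S ∨ Q) ∧ (¬S ∨ ¬Q) ∨ P ∨ R) ∧ ((¬S ∧ ¬Q ∨ S ∧ Q) ∧ ¬P ∨ ¬R)   [double negation]
≡ (S ∨ Q ∨ P ∨ R) ∧ (¬S ∨ ¬Q ∨ P ∨ R) ∧ (¬S ∨ S ∨ ¬R) ∧ (¬S ∨ Q ∨ ¬R) ∧ (¬Q ∨ S ∨ ¬R) ∧ (¬Q ∨ Q ∨ ¬R) ∧ (¬P ∨ ¬R)   [distribute ∨ over ∧]
≡ (S ∨ Q ∨ P ∨ R) ∧ (¬S ∨ ¬Q ∨ P ∨ R) ∧ (¬S ∨ Q ∨ ¬R) ∧ (¬Q ∨ S ∨ ¬R) ∧ (¬P ∨ ¬R)   [simplify]

(S ∨ Q ∨ P ∨ R) ∧ (¬S ∨ ¬Q ∨ P ∨ R) ∧ (¬S ∨ Q ∨ ¬R) ∧ (¬Q ∨ S ∨ ¬R) ∧ (¬P ∨ ¬R)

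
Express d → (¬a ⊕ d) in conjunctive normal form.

d → (¬a ⊕ d)
≡ ¬d ∨ (¬a ⊕ d)   (eliminate →)
≡ ¬d ∨ ((¬a ∨ d) ∧ ¬(¬a ∧ d))   (expand ⊕)
≡ ¬d ∨ ((¬a ∨ d) ∧ (¬¬a ∨ ¬d))   (De Morgan)
≡ ¬d ∨ ((¬a ∨ d) ∧ (a ∨ ¬d))   (double negation)
≡ (¬d ∨ ¬a ∨ d) ∧ (¬d ∨ a ∨ ¬d)   (distribute ∨ over ∧)
≡ ¬d ∨ a   (simplify)

¬d ∨ a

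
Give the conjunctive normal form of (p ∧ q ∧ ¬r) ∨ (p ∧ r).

p ∧ (q ∨ r)

(p ∧ q ∧ ¬r) ∨ (p ∧ r)
⇔ (p ∨ p) ∧ (p ∨ r) ∧ (q ∨ p) ∧ (q ∨ r) ∧ (¬r ∨ p) ∧ (¬r ∨ r)   [distribute ∨ over ∧]
⇔ p ∧ (q ∨ r)   [simplify]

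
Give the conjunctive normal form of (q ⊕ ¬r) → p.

(q ⊕ ¬r) → p
⇔ ¬(q ⊕ ¬r) ∨ p
⇔ ¬((q ∨ ¬r) ∧ ¬(q ∧ ¬r)) ∨ p
⇔ ¬(q ∨ ¬r) ∨ ¬¬(q ∧ ¬r) ∨ p
⇔ (¬q ∧ ¬¬r) ∨ ¬¬(q ∧ ¬r) ∨ p
⇔ (¬q ∧ r) ∨ ¬¬(q ∧ ¬r) ∨ p
⇔ (¬q ∧ r) ∨ (q ∧ ¬r) ∨ p
⇔ (¬q ∨ q ∨ p) ∧ (¬q ∨ ¬r ∨ p) ∧ (r ∨ q ∨ p) ∧ (r ∨ ¬r ∨ p)
⇔ (¬q ∨ ¬r ∨ p) ∧ (r ∨ q ∨ p)

(¬q ∨ ¬r ∨ p) ∧ (r ∨ q ∨ p)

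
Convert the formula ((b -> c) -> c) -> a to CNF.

(~b | c | a) & (~c | a)

((b -> c) -> c) -> a
≡ ~((b -> c) -> c) | a   [eliminate ->]
≡ ~(~(b -> c) | c) | a   [eliminate ->]
≡ ~(~(~b | c) | c) | a   [eliminate ->]
≡ (~~(~b | c) & ~c) | a   [De Morgan]
≡ ((~b | c) & ~c) | a   [double negation]
≡ (~b | c | a) & (~c | a)   [distribute | over &]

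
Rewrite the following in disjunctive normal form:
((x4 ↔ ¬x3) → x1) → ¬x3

(¬x4 ∧ x3 ∧ ¬x1) ∨ ¬x3

((x4 ↔ ¬x3) → x1) → ¬x3
= ¬((x4 ↔ ¬x3) → x1) ∨ ¬x3   [eliminate →]
= ¬(¬(x4 ↔ ¬x3) ∨ x1) ∨ ¬x3   [eliminate →]
= ¬(¬((x4 → ¬x3) ∧ (¬x3 → x4)) ∨ x1) ∨ ¬x3   [eliminate ↔]
= ¬(¬((¬x4 ∨ ¬x3) ∧ (¬x3 → x4)) ∨ x1) ∨ ¬x3   [eliminate →]
= ¬(¬((¬x4 ∨ ¬x3) ∧ (¬¬x3 ∨ x4)) ∨ x1) ∨ ¬x3   [eliminate →]
= (¬¬((¬x4 ∨ ¬x3) ∧ (¬¬x3 ∨ x4)) ∧ ¬x1) ∨ ¬x3   [De Morgan]
= ((¬x4 ∨ ¬x3) ∧ (¬¬x3 ∨ x4) ∧ ¬x1) ∨ ¬x3   [double negation]
= ((¬x4 ∨ ¬x3) ∧ (x3 ∨ x4) ∧ ¬x1) ∨ ¬x3   [double negation]
= (¬x4 ∧ x3 ∧ ¬x1) ∨ (¬x4 ∧ x4 ∧ ¬x1) ∨ (¬x3 ∧ x3 ∧ ¬x1) ∨ (¬x3 ∧ x4 ∧ ¬x1) ∨ ¬x3   [distribute ∧ over ∨]
= (¬x4 ∧ x3 ∧ ¬x1) ∨ ¬x3   [simplify]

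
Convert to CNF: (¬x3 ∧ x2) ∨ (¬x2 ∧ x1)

(¬x3 ∨ ¬x2) ∧ (¬x3 ∨ x1) ∧ (x2 ∨ x1)

(¬x3 ∧ x2) ∨ (¬x2 ∧ x1)
= (¬x3 ∨ ¬x2) ∧ (¬x3 ∨ x1) ∧ (x2 ∨ ¬x2) ∧ (x2 ∨ x1)
= (¬x3 ∨ ¬x2) ∧ (¬x3 ∨ x1) ∧ (x2 ∨ x1)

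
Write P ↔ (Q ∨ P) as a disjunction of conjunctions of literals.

P ↔ (Q ∨ P)
= (P → (Q ∨ P)) ∧ ((Q ∨ P) → P)   [eliminate ↔]
= (¬P ∨ Q ∨ P) ∧ ((Q ∨ P) → P)   [eliminate →]
= (¬P ∨ Q ∨ P) ∧ (¬(Q ∨ P) ∨ P)   [eliminate →]
= (¬P ∨ Q ∨ P) ∧ ((¬Q ∧ ¬P) ∨ P)   [De Morgan]
= (¬P ∧ ¬Q ∧ ¬P) ∨ (¬P ∧ P) ∨ (Q ∧ ¬Q ∧ ¬P) ∨ (Q ∧ P) ∨ (P ∧ ¬Q ∧ ¬P) ∨ (P ∧ P)   [distribute ∧ over ∨]
= (¬P ∧ ¬Q) ∨ P   [simplify]

(¬P ∧ ¬Q) ∨ P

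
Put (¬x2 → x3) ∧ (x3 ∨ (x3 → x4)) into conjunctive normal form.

x2 ∨ x3

(¬x2 → x3) ∧ (x3 ∨ (x3 → x4))
≡ (¬¬x2 ∨ x3) ∧ (x3 ∨ (x3 → x4))   [eliminate →]
≡ (¬¬x2 ∨ x3) ∧ (x3 ∨ ¬x3 ∨ x4)   [eliminate →]
≡ (x2 ∨ x3) ∧ (x3 ∨ ¬x3 ∨ x4)   [double negation]
≡ x2 ∨ x3   [simplify]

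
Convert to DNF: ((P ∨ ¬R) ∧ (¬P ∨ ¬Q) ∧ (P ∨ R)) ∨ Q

((P ∨ ¬R) ∧ (¬P ∨ ¬Q) ∧ (P ∨ R)) ∨ Q
≡ (P ∧ ¬P ∧ P) ∨ (P ∧ ¬P ∧ R) ∨ (P ∧ ¬Q ∧ P) ∨ (P ∧ ¬Q ∧ R) ∨ (¬R ∧ ¬P ∧ P) ∨ (¬R ∧ ¬P ∧ R) ∨ (¬R ∧ ¬Q ∧ P) ∨ (¬R ∧ ¬Q ∧ R) ∨ Q   — distribute ∧ over ∨
≡ (P ∧ ¬Q) ∨ Q   — simplify

(P ∧ ¬Q) ∨ Q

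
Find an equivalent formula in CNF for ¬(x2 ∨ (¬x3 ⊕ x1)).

¬(x2 ∨ (¬x3 ⊕ x1))
= ¬(x2 ∨ (¬x3 ∨ x1) ∧ ¬(¬x3 ∧ x1))   — expand ⊕
= ¬x2 ∧ ¬((¬x3 ∨ x1) ∧ ¬(¬x3 ∧ x1))   — De Morgan
= ¬x2 ∧ (¬(¬x3 ∨ x1) ∨ ¬¬(¬x3 ∧ x1))   — De Morgan
= ¬x2 ∧ (¬¬x3 ∧ ¬x1 ∨ ¬¬(¬x3 ∧ x1))   — De Morgan
= ¬x2 ∧ (x3 ∧ ¬x1 ∨ ¬¬(¬x3 ∧ x1))   — double negation
= ¬x2 ∧ (x3 ∧ ¬x1 ∨ ¬x3 ∧ x1)   — double negation
= ¬x2 ∧ (x3 ∨ ¬x3) ∧ (x3 ∨ x1) ∧ (¬x1 ∨ ¬x3) ∧ (¬x1 ∨ x1)   — distribute ∨ over ∧
= ¬x2 ∧ (x3 ∨ x1) ∧ (¬x1 ∨ ¬x3)   — simplify

¬x2 ∧ (x3 ∨ x1) ∧ (¬x1 ∨ ¬x3)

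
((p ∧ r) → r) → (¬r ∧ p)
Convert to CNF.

((p ∧ r) → r) → (¬r ∧ p)
≡ ¬((p ∧ r) → r) ∨ (¬r ∧ p)   [eliminate →]
≡ ¬(¬(p ∧ r) ∨ r) ∨ (¬r ∧ p)   [eliminate →]
≡ (¬¬(p ∧ r) ∧ ¬r) ∨ (¬r ∧ p)   [De Morgan]
≡ (p ∧ r ∧ ¬r) ∨ (¬r ∧ p)   [double negation]
≡ (p ∨ ¬r) ∧ (p ∨ p) ∧ (r ∨ ¬r) ∧ (r ∨ p) ∧ (¬r ∨ ¬r) ∧ (¬r ∨ p)   [distribute ∨ over ∧]
≡ p ∧ ¬r   [simplify]

p ∧ ¬r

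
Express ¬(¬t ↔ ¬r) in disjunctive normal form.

¬(¬t ↔ ¬r)
≡ ¬((¬t → ¬r) ∧ (¬r → ¬t))   [eliminate ↔]
≡ ¬((¬¬t ∨ ¬r) ∧ (¬r → ¬t))   [eliminate →]
≡ ¬((¬¬t ∨ ¬r) ∧ (¬¬r ∨ ¬t))   [eliminate →]
≡ ¬(¬¬t ∨ ¬r) ∨ ¬(¬¬r ∨ ¬t)   [De Morgan]
≡ (¬¬¬t ∧ ¬¬r) ∨ ¬(¬¬r ∨ ¬t)   [De Morgan]
≡ (¬t ∧ ¬¬r) ∨ ¬(¬¬r ∨ ¬t)   [double negation]
≡ (¬t ∧ r) ∨ ¬(¬¬r ∨ ¬t)   [double negation]
≡ (¬t ∧ r) ∨ (¬¬¬r ∧ ¬¬t)   [De Morgan]
≡ (¬t ∧ r) ∨ (¬r ∧ ¬¬t)   [double negation]
≡ (¬t ∧ r) ∨ (¬r ∧ t)   [double negation]

(¬t ∧ r) ∨ (¬r ∧ t)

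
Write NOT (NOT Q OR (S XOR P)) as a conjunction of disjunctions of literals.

NOT (NOT Q OR (S XOR P))
≡ NOT (NOT Q OR ((S OR P) AND NOT (S AND P)))   [expand XOR]
≡ NOT NOT Q AND NOT ((S OR P) AND NOT (S AND P))   [De Morgan]
≡ Q AND NOT ((S OR P) AND NOT (S AND P))   [double negation]
≡ Q AND (NOT (S OR P) OR NOT NOT (S AND P))   [De Morgan]
≡ Q AND ((NOT S AND NOT P) OR NOT NOT (S AND P))   [De Morgan]
≡ Q AND ((NOT S AND NOT P) OR (S AND P))   [double negation]
≡ Q AND (NOT S OR S) AND (NOT S OR P) AND (NOT P OR S) AND (NOT P OR P)   [distribute OR over AND]
≡ Q AND (NOT S OR P) AND (NOT P OR S)   [simplify]

Q AND (NOT S OR P) AND (NOT P OR S)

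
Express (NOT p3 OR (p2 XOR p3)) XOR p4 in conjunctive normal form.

(NOT p3 OR (p2 XOR p3)) XOR p4
≡ (NOT p3 OR (p2 XOR p3) OR p4) AND NOT ((NOT p3 OR (p2 XOR p3)) AND p4)   [expand XOR]
≡ (NOT p3 OR ((p2 OR p3) AND NOT (p2 AND p3)) OR p4) AND NOT ((NOT p3 OR (p2 XOR p3)) AND p4)   [expand XOR]
≡ (NOT p3 OR ((p2 OR p3) AND NOT (p2 AND p3)) OR p4) AND NOT ((NOT p3 OR ((p2 OR p3) AND NOT (p2 AND p3))) AND p4)   [expand XOR]
≡ (NOT p3 OR ((p2 OR p3) AND (NOT p2 OR NOT p3)) OR p4) AND NOT ((NOT p3 OR ((p2 OR p3) AND NOT (p2 AND p3))) AND p4)   [De Morgan]
≡ (NOT p3 OR ((p2 OR p3) AND (NOT p2 OR NOT p3)) OR p4) AND (NOT (NOT p3 OR ((p2 OR p3) AND NOT (p2 AND p3))) OR NOT p4)   [De Morgan]
≡ (NOT p3 OR ((p2 OR p3) AND (NOT p2 OR NOT p3)) OR p4) AND ((NOT NOT p3 AND NOT ((p2 OR p3) AND NOT (p2 AND p3))) OR NOT p4)   [De Morgan]
≡ (NOT p3 OR ((p2 OR p3) AND (NOT p2 OR NOT p3)) OR p4) AND ((p3 AND NOT ((p2 OR p3) AND NOT (p2 AND p3))) OR NOT p4)   [double negation]
≡ (NOT p3 OR ((p2 OR p3) AND (NOT p2 OR NOT p3)) OR p4) AND ((p3 AND (NOT (p2 OR p3) OR NOT NOT (p2 AND p3))) OR NOT p4)   [De Morgan]
≡ (NOT p3 OR ((p2 OR p3) AND (NOT p2 OR NOT p3)) OR p4) AND ((p3 AND ((NOT p2 AND NOT p3) OR NOT NOT (p2 AND p3))) OR NOT p4)   [De Morgan]
≡ (NOT p3 OR ((p2 OR p3) AND (NOT p2 OR NOT p3)) OR p4) AND ((p3 AND ((NOT p2 AND NOT p3) OR (p2 AND p3))) OR NOT p4)   [double negation]
≡ (NOT p3 OR p2 OR p3 OR p4) AND (NOT p3 OR NOT p2 OR NOT p3 OR p4) AND (p3 OR NOT p4) AND (NOT p2 OR p2 OR NOT p4) AND (NOT p2 OR p3 OR NOT p4) AND (NOT p3 OR p2 OR NOT p4) AND (NOT p3 OR p3 OR NOT p4)   [distribute OR over AND]
≡ (NOT p3 OR NOT p2 OR p4) AND (p3 OR NOT p4) AND (NOT p3 OR p2 OR NOT p4)   [simplify]

(NOT p3 OR NOT p2 OR p4) AND (p3 OR NOT p4) AND (NOT p3 OR p2 OR NOT p4)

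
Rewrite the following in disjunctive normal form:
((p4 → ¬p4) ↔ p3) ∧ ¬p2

(p4 ∧ ¬p3 ∧ ¬p2) ∨ (p3 ∧ ¬p4 ∧ ¬p2)

((p4 → ¬p4) ↔ p3) ∧ ¬p2
= ((p4 → ¬p4) → p3) ∧ (p3 → (p4 → ¬p4)) ∧ ¬p2   [eliminate ↔]
= (¬(p4 → ¬p4) ∨ p3) ∧ (p3 → (p4 → ¬p4)) ∧ ¬p2   [eliminate →]
= (¬(¬p4 ∨ ¬p4) ∨ p3) ∧ (p3 → (p4 → ¬p4)) ∧ ¬p2   [eliminate →]
= (¬(¬p4 ∨ ¬p4) ∨ p3) ∧ (¬p3 ∨ (p4 → ¬p4)) ∧ ¬p2   [eliminate →]
= (¬(¬p4 ∨ ¬p4) ∨ p3) ∧ (¬p3 ∨ ¬p4 ∨ ¬p4) ∧ ¬p2   [eliminate →]
= ((¬¬p4 ∧ ¬¬p4) ∨ p3) ∧ (¬p3 ∨ ¬p4 ∨ ¬p4) ∧ ¬p2   [De Morgan]
= ((p4 ∧ ¬¬p4) ∨ p3) ∧ (¬p3 ∨ ¬p4 ∨ ¬p4) ∧ ¬p2   [double negation]
= ((p4 ∧ p4) ∨ p3) ∧ (¬p3 ∨ ¬p4 ∨ ¬p4) ∧ ¬p2   [double negation]
= (p4 ∧ p4 ∧ ¬p3 ∧ ¬p2) ∨ (p4 ∧ p4 ∧ ¬p4 ∧ ¬p2) ∨ (p4 ∧ p4 ∧ ¬p4 ∧ ¬p2) ∨ (p3 ∧ ¬p3 ∧ ¬p2) ∨ (p3 ∧ ¬p4 ∧ ¬p2) ∨ (p3 ∧ ¬p4 ∧ ¬p2)   [distribute ∧ over ∨]
= (p4 ∧ ¬p3 ∧ ¬p2) ∨ (p3 ∧ ¬p4 ∧ ¬p2)   [simplify]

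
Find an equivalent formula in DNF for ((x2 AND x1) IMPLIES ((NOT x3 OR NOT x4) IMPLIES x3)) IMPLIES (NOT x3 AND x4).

((x2 AND x1) IMPLIES ((NOT x3 OR NOT x4) IMPLIES x3)) IMPLIES (NOT x3 AND x4)
= NOT ((x2 AND x1) IMPLIES ((NOT x3 OR NOT x4) IMPLIES x3)) OR (NOT x3 AND x4)   (eliminate IMPLIES)
= NOT (NOT (x2 AND x1) OR ((NOT x3 OR NOT x4) IMPLIES x3)) OR (NOT x3 AND x4)   (eliminate IMPLIES)
= NOT (NOT (x2 AND x1) OR NOT (NOT x3 OR NOT x4) OR x3) OR (NOT x3 AND x4)   (eliminate IMPLIES)
= (NOT NOT (x2 AND x1) AND NOT NOT (NOT x3 OR NOT x4) AND NOT x3) OR (NOT x3 AND x4)   (De Morgan)
= (x2 AND x1 AND NOT NOT (NOT x3 OR NOT x4) AND NOT x3) OR (NOT x3 AND x4)   (double negation)
= (x2 AND x1 AND (NOT x3 OR NOT x4) AND NOT x3) OR (NOT x3 AND x4)   (double negation)
= (x2 AND x1 AND NOT x3 AND NOT x3) OR (x2 AND x1 AND NOT x4 AND NOT x3) OR (NOT x3 AND x4)   (distribute AND over OR)
= (x2 AND x1 AND NOT x3) OR (NOT x3 AND x4)   (simplify)

(x2 AND x1 AND NOT x3) OR (NOT x3 AND x4)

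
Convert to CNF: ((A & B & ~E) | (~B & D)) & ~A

((A & B & ~E) | (~B & D)) & ~A
≡ (A | ~B) & (A | D) & (B | ~B) & (B | D) & (~E | ~B) & (~E | D) & ~A
≡ (A | ~B) & (A | D) & (B | D) & (~E | ~B) & (~E | D) & ~A

(A | ~B) & (A | D) & (B | D) & (~E | ~B) & (~E | D) & ~A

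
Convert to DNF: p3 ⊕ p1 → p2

¬p3 ∧ ¬p1 ∨ p1 ∧ p3 ∨ p2

p3 ⊕ p1 → p2
≡ ¬(p3 ⊕ p1) ∨ p2   — eliminate →
≡ ¬(p3 ∧ ¬p1 ∨ ¬p3 ∧ p1) ∨ p2   — expand ⊕
≡ ¬(p3 ∧ ¬p1) ∧ ¬(¬p3 ∧ p1) ∨ p2   — De Morgan
≡ (¬p3 ∨ ¬¬p1) ∧ ¬(¬p3 ∧ p1) ∨ p2   — De Morgan
≡ (¬p3 ∨ p1) ∧ ¬(¬p3 ∧ p1) ∨ p2   — double negation
≡ (¬p3 ∨ p1) ∧ (¬¬p3 ∨ ¬p1) ∨ p2   — De Morgan
≡ (¬p3 ∨ p1) ∧ (p3 ∨ ¬p1) ∨ p2   — double negation
≡ ¬p3 ∧ p3 ∨ ¬p3 ∧ ¬p1 ∨ p1 ∧ p3 ∨ p1 ∧ ¬p1 ∨ p2   — distribute ∧ over ∨
≡ ¬p3 ∧ ¬p1 ∨ p1 ∧ p3 ∨ p2   — simplify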